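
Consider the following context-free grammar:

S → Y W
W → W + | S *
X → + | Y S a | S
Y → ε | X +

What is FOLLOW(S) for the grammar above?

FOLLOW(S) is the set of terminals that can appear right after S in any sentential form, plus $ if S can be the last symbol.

We compute FOLLOW(S) using the standard algorithm.
FOLLOW(S) starts with {$}.
FIRST(S) = {+}
FIRST(W) = {+}
FIRST(X) = {+}
FIRST(Y) = {+, ε}
FOLLOW(S) = {$, *, +, a}
FOLLOW(W) = {$, *, +, a}
FOLLOW(X) = {+}
FOLLOW(Y) = {+}
Therefore, FOLLOW(S) = {$, *, +, a}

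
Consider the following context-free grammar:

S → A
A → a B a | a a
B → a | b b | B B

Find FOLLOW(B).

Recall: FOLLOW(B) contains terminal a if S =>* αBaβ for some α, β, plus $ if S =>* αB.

We compute FOLLOW(B) using the standard algorithm.
FOLLOW(S) starts with {$}.
FIRST(A) = {a}
FIRST(B) = {a, b}
FIRST(S) = {a}
FOLLOW(A) = {$}
FOLLOW(B) = {a, b}
FOLLOW(S) = {$}
Therefore, FOLLOW(B) = {a, b}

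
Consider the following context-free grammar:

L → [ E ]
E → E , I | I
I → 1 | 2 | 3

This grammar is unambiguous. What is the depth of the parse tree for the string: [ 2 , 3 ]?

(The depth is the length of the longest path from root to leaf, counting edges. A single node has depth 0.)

4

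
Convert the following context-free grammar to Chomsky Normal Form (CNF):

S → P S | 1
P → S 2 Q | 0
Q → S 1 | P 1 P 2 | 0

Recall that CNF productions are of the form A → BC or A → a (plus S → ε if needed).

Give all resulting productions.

S → 1; T2 → 2; P → 0; T1 → 1; Q → 0; S → P S; P → S X0; X0 → T2 Q; Q → S T1; Q → P X1; X1 → T1 X2; X2 → P T2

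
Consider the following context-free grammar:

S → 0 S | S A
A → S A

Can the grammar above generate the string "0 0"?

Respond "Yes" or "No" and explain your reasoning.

No - no valid derivation exists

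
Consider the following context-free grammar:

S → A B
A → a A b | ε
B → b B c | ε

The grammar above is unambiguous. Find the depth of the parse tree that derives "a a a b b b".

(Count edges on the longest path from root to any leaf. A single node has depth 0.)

5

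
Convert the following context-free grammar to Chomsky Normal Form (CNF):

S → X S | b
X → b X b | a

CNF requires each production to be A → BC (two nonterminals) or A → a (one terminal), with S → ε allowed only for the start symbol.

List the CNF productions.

S → b; TB → b; X → a; S → X S; X → TB X0; X0 → X TB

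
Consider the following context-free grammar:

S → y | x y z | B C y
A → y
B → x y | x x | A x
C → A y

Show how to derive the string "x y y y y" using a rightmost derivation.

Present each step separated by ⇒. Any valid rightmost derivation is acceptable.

S ⇒ B C y ⇒ B A y y ⇒ B y y y ⇒ x y y y y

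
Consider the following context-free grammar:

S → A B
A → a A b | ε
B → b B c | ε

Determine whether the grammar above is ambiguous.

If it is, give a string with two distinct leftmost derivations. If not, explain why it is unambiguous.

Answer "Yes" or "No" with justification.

No - the grammar is unambiguous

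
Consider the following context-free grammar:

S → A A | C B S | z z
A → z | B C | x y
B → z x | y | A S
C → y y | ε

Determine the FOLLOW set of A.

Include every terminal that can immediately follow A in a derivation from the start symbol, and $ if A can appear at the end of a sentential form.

We compute FOLLOW(A) using the standard algorithm.
FOLLOW(S) starts with {$}.
FIRST(A) = {x, y, z}
FIRST(B) = {x, y, z}
FIRST(C) = {y, ε}
FIRST(S) = {x, y, z}
FOLLOW(A) = {$, x, y, z}
FOLLOW(B) = {$, x, y, z}
FOLLOW(C) = {$, x, y, z}
FOLLOW(S) = {$, x, y, z}
Therefore, FOLLOW(A) = {$, x, y, z}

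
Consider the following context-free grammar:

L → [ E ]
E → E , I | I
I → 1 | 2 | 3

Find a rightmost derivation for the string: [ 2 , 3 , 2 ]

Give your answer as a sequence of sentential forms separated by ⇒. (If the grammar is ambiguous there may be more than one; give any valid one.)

L ⇒ [ E ] ⇒ [ E , I ] ⇒ [ E , 2 ] ⇒ [ E , I , 2 ] ⇒ [ E , 3 , 2 ] ⇒ [ I , 3 , 2 ] ⇒ [ 2 , 3 , 2 ]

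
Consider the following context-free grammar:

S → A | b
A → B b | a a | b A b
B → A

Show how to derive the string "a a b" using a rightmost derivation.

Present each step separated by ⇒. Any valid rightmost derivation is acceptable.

S ⇒ A ⇒ B b ⇒ A b ⇒ a a b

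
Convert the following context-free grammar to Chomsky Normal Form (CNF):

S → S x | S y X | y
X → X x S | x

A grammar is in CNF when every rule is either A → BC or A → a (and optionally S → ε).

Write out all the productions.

TX → x; TY → y; S → y; X → x; S → S TX; S → S X0; X0 → TY X; X → X X1; X1 → TX S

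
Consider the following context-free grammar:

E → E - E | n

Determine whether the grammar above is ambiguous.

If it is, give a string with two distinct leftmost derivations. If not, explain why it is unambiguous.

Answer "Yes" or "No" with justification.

Yes - the string 'n - n - n - n - n' has two distinct leftmost derivations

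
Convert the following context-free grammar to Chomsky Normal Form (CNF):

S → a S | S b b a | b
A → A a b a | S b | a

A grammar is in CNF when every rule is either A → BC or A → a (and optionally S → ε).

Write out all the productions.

TA → a; TB → b; S → b; A → a; S → TA S; S → S X0; X0 → TB X1; X1 → TB TA; A → A X2; X2 → TA X3; X3 → TB TA; A → S TB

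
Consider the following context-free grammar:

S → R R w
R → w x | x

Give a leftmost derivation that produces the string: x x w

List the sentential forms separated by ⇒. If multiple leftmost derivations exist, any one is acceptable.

S ⇒ R R w ⇒ x R w ⇒ x x w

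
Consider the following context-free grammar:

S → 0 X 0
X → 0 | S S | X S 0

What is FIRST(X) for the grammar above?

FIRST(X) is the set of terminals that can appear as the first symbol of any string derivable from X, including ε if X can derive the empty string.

We compute FIRST(X) using the standard algorithm.
FIRST(S) = {0}
FIRST(X) = {0}
Therefore, FIRST(X) = {0}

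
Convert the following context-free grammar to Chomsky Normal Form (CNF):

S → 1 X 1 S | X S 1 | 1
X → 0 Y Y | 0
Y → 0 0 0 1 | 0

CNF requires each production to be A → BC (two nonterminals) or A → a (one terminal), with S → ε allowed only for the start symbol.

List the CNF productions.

T1 → 1; S → 1; T0 → 0; X → 0; Y → 0; S → T1 X0; X0 → X X1; X1 → T1 S; S → X X2; X2 → S T1; X → T0 X3; X3 → Y Y; Y → T0 X4; X4 → T0 X5; X5 → T0 T1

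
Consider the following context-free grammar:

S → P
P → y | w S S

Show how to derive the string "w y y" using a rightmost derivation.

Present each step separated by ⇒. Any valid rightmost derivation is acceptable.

S ⇒ P ⇒ w S S ⇒ w S P ⇒ w S y ⇒ w P y ⇒ w y y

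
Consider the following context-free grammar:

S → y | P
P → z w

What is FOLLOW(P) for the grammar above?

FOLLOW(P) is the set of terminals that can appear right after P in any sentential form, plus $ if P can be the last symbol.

We compute FOLLOW(P) using the standard algorithm.
FOLLOW(S) starts with {$}.
FIRST(P) = {z}
FIRST(S) = {y, z}
FOLLOW(P) = {$}
FOLLOW(S) = {$}
Therefore, FOLLOW(P) = {$}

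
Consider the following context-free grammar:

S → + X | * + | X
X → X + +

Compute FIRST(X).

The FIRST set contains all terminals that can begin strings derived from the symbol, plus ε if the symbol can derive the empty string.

We compute FIRST(X) using the standard algorithm.
FIRST(S) = {*, +}
FIRST(X) = {}
Therefore, FIRST(X) = {}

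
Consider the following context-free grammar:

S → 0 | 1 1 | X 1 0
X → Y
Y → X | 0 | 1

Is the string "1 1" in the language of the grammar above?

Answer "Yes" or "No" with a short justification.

Yes - a valid derivation exists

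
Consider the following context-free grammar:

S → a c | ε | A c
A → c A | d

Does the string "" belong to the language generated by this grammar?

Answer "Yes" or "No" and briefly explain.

Yes - a valid derivation exists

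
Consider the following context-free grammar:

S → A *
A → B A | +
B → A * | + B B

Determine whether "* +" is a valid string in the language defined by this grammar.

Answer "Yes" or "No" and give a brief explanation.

No - no valid derivation exists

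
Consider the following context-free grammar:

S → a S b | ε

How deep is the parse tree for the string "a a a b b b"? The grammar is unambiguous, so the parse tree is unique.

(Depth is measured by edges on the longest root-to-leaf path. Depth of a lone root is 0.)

4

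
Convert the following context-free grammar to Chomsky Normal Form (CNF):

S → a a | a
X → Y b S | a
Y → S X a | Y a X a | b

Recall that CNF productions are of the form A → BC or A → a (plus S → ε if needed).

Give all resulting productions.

TA → a; S → a; TB → b; X → a; Y → b; S → TA TA; X → Y X0; X0 → TB S; Y → S X1; X1 → X TA; Y → Y X2; X2 → TA X3; X3 → X TA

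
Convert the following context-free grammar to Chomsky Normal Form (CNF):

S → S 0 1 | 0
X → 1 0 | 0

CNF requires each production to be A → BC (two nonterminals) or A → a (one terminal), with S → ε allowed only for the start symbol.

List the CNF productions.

T0 → 0; T1 → 1; S → 0; X → 0; S → S X0; X0 → T0 T1; X → T1 T0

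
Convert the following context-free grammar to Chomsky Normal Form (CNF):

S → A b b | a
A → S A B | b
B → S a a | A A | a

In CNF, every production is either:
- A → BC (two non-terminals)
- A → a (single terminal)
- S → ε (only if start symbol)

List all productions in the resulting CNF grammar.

TB → b; S → a; A → b; TA → a; B → a; S → A X0; X0 → TB TB; A → S X1; X1 → A B; B → S X2; X2 → TA TA; B → A A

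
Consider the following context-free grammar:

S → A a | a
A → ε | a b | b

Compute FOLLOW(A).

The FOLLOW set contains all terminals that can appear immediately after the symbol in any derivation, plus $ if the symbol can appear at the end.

We compute FOLLOW(A) using the standard algorithm.
FOLLOW(S) starts with {$}.
FIRST(A) = {a, b, ε}
FIRST(S) = {a, b}
FOLLOW(A) = {a}
FOLLOW(S) = {$}
Therefore, FOLLOW(A) = {a}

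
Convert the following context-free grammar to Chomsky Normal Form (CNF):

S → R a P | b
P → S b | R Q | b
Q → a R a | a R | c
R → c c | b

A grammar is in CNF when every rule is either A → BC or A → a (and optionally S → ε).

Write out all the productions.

TA → a; S → b; TB → b; P → b; Q → c; TC → c; R → b; S → R X0; X0 → TA P; P → S TB; P → R Q; Q → TA X1; X1 → R TA; Q → TA R; R → TC TC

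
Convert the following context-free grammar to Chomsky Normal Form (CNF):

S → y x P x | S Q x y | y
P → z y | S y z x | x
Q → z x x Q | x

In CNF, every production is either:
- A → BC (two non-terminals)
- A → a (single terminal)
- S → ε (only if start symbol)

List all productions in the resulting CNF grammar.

TY → y; TX → x; S → y; TZ → z; P → x; Q → x; S → TY X0; X0 → TX X1; X1 → P TX; S → S X2; X2 → Q X3; X3 → TX TY; P → TZ TY; P → S X4; X4 → TY X5; X5 → TZ TX; Q → TZ X6; X6 → TX X7; X7 → TX Q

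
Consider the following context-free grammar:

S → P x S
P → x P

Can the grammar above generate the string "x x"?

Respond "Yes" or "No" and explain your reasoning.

No - no valid derivation exists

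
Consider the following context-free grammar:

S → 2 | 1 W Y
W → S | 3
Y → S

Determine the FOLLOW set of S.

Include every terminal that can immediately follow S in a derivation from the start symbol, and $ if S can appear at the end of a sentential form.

We compute FOLLOW(S) using the standard algorithm.
FOLLOW(S) starts with {$}.
FIRST(S) = {1, 2}
FIRST(W) = {1, 2, 3}
FIRST(Y) = {1, 2}
FOLLOW(S) = {$, 1, 2}
FOLLOW(W) = {1, 2}
FOLLOW(Y) = {$, 1, 2}
Therefore, FOLLOW(S) = {$, 1, 2}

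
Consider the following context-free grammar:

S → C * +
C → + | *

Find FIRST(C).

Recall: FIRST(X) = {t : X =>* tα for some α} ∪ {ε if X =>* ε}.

We compute FIRST(C) using the standard algorithm.
FIRST(C) = {*, +}
FIRST(S) = {*, +}
Therefore, FIRST(C) = {*, +}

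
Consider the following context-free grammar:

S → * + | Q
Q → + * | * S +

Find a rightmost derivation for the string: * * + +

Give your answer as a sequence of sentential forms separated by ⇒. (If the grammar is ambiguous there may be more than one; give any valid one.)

S ⇒ Q ⇒ * S + ⇒ * * + +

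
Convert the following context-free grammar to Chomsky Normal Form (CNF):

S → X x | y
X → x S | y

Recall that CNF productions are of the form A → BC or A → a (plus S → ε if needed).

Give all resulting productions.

TX → x; S → y; X → y; S → X TX; X → TX S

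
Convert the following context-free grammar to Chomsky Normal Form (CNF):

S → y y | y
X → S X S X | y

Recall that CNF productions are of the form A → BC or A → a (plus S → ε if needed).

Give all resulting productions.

TY → y; S → y; X → y; S → TY TY; X → S X0; X0 → X X1; X1 → S X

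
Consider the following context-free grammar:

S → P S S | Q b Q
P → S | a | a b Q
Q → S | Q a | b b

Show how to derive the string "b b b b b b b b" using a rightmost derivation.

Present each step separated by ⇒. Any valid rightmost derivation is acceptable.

S ⇒ Q b Q ⇒ Q b S ⇒ Q b Q b Q ⇒ Q b Q b b b ⇒ Q b b b b b b ⇒ b b b b b b b b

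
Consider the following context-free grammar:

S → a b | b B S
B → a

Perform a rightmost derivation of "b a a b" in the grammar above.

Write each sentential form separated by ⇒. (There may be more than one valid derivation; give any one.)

S ⇒ b B S ⇒ b B a b ⇒ b a a b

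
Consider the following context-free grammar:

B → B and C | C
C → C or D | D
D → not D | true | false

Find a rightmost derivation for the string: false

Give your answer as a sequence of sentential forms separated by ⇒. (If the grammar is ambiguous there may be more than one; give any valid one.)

B ⇒ C ⇒ D ⇒ false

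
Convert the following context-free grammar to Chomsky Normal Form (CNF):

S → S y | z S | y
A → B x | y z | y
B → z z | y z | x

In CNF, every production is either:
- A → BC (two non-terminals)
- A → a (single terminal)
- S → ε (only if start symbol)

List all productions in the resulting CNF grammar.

TY → y; TZ → z; S → y; TX → x; A → y; B → x; S → S TY; S → TZ S; A → B TX; A → TY TZ; B → TZ TZ; B → TY TZ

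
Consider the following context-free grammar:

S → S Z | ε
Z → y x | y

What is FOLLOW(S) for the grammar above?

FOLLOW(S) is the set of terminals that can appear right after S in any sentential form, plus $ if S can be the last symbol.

We compute FOLLOW(S) using the standard algorithm.
FOLLOW(S) starts with {$}.
FIRST(S) = {y, ε}
FIRST(Z) = {y}
FOLLOW(S) = {$, y}
FOLLOW(Z) = {$, y}
Therefore, FOLLOW(S) = {$, y}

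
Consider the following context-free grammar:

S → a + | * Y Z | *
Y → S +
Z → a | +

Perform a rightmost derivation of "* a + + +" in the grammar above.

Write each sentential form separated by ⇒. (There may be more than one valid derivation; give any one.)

S ⇒ * Y Z ⇒ * Y + ⇒ * S + + ⇒ * a + + +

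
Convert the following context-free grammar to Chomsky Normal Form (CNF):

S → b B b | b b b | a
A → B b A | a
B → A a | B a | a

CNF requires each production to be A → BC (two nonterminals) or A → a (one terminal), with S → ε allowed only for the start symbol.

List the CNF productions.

TB → b; S → a; A → a; TA → a; B → a; S → TB X0; X0 → B TB; S → TB X1; X1 → TB TB; A → B X2; X2 → TB A; B → A TA; B → B TA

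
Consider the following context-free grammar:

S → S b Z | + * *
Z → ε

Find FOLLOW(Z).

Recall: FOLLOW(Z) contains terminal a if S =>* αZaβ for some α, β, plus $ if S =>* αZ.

We compute FOLLOW(Z) using the standard algorithm.
FOLLOW(S) starts with {$}.
FIRST(S) = {+}
FIRST(Z) = {ε}
FOLLOW(S) = {$, b}
FOLLOW(Z) = {$, b}
Therefore, FOLLOW(Z) = {$, b}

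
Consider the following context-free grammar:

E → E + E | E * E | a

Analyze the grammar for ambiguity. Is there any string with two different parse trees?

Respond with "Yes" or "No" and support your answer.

Yes - the string 'a + a * a + a + a' has two distinct parse trees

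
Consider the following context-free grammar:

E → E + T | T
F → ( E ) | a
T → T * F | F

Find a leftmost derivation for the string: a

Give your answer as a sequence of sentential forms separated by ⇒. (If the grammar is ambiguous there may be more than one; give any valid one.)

E ⇒ T ⇒ F ⇒ a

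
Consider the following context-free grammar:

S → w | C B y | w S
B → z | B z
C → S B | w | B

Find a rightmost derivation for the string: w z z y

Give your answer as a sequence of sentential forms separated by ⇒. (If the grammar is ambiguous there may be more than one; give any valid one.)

S ⇒ C B y ⇒ C B z y ⇒ C z z y ⇒ w z z y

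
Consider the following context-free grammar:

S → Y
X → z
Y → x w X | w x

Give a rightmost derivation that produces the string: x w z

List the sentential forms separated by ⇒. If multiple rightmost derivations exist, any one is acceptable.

S ⇒ Y ⇒ x w X ⇒ x w z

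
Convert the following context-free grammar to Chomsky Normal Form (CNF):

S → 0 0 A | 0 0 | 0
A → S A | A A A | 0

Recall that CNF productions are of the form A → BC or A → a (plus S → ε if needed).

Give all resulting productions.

T0 → 0; S → 0; A → 0; S → T0 X0; X0 → T0 A; S → T0 T0; A → S A; A → A X1; X1 → A A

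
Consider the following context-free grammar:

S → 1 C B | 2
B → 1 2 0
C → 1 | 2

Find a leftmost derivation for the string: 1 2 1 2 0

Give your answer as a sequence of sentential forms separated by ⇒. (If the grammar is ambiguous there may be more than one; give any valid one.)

S ⇒ 1 C B ⇒ 1 2 B ⇒ 1 2 1 2 0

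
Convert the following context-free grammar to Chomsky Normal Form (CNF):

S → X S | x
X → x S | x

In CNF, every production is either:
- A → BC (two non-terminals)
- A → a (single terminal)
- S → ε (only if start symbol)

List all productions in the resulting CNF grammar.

S → x; TX → x; X → x; S → X S; X → TX S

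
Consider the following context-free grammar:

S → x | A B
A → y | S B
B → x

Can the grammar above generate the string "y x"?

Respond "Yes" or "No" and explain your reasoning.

Yes - a valid derivation exists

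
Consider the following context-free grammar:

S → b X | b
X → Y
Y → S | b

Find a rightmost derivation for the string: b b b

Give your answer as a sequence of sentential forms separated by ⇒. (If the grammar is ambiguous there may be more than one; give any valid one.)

S ⇒ b X ⇒ b Y ⇒ b S ⇒ b b X ⇒ b b Y ⇒ b b b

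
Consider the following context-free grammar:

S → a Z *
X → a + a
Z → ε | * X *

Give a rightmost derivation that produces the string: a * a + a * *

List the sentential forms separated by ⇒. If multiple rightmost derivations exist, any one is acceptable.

S ⇒ a Z * ⇒ a * X * * ⇒ a * a + a * *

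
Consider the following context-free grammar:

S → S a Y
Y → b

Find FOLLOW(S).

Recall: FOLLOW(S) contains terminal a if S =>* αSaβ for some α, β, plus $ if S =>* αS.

We compute FOLLOW(S) using the standard algorithm.
FOLLOW(S) starts with {$}.
FIRST(S) = {}
FIRST(Y) = {b}
FOLLOW(S) = {$, a}
FOLLOW(Y) = {$, a}
Therefore, FOLLOW(S) = {$, a}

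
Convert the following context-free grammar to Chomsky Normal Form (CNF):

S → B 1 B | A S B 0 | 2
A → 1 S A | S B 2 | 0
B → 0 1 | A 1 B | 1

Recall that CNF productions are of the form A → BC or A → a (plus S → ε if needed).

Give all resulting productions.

T1 → 1; T0 → 0; S → 2; T2 → 2; A → 0; B → 1; S → B X0; X0 → T1 B; S → A X1; X1 → S X2; X2 → B T0; A → T1 X3; X3 → S A; A → S X4; X4 → B T2; B → T0 T1; B → A X5; X5 → T1 B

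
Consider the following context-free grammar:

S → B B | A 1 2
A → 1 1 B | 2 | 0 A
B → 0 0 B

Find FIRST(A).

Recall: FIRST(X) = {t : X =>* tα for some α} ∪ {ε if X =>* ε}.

We compute FIRST(A) using the standard algorithm.
FIRST(A) = {0, 1, 2}
FIRST(B) = {0}
FIRST(S) = {0, 1, 2}
Therefore, FIRST(A) = {0, 1, 2}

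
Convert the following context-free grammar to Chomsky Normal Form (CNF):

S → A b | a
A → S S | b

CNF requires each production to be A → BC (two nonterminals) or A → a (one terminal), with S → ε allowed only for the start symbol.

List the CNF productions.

TB → b; S → a; A → b; S → A TB; A → S S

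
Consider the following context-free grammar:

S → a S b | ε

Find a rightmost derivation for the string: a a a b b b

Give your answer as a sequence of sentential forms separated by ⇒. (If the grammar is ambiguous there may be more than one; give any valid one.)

S ⇒ a S b ⇒ a a S b b ⇒ a a a S b b b ⇒ a a a b b b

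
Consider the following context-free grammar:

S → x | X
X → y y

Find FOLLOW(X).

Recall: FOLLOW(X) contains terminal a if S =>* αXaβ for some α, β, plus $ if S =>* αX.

We compute FOLLOW(X) using the standard algorithm.
FOLLOW(S) starts with {$}.
FIRST(S) = {x, y}
FIRST(X) = {y}
FOLLOW(S) = {$}
FOLLOW(X) = {$}
Therefore, FOLLOW(X) = {$}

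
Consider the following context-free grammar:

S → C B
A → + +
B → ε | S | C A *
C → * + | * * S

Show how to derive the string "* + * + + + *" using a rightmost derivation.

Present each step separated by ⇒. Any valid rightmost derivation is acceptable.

S ⇒ C B ⇒ C C A * ⇒ C C + + * ⇒ C * + + + * ⇒ * + * + + + *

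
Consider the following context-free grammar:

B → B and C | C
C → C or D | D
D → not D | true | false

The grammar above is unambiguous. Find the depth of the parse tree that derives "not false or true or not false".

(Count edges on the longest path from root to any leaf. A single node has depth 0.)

6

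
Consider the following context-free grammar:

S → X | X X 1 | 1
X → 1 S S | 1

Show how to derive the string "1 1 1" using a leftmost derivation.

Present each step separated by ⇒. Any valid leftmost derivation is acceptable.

S ⇒ X X 1 ⇒ 1 X 1 ⇒ 1 1 1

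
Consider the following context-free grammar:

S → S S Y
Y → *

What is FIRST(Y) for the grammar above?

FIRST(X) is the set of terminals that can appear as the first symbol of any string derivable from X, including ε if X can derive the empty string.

We compute FIRST(Y) using the standard algorithm.
FIRST(S) = {}
FIRST(Y) = {*}
Therefore, FIRST(Y) = {*}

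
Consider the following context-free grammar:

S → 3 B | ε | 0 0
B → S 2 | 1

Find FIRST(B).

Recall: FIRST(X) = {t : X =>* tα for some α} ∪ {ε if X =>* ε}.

We compute FIRST(B) using the standard algorithm.
FIRST(B) = {0, 1, 2, 3}
FIRST(S) = {0, 3, ε}
Therefore, FIRST(B) = {0, 1, 2, 3}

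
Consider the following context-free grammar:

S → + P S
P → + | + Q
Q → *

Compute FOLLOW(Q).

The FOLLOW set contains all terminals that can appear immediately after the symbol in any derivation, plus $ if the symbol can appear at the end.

We compute FOLLOW(Q) using the standard algorithm.
FOLLOW(S) starts with {$}.
FIRST(P) = {+}
FIRST(Q) = {*}
FIRST(S) = {+}
FOLLOW(P) = {+}
FOLLOW(Q) = {+}
FOLLOW(S) = {$}
Therefore, FOLLOW(Q) = {+}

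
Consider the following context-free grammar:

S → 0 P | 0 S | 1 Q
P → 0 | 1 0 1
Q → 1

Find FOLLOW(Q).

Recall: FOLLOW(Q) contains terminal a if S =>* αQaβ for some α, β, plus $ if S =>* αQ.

We compute FOLLOW(Q) using the standard algorithm.
FOLLOW(S) starts with {$}.
FIRST(P) = {0, 1}
FIRST(Q) = {1}
FIRST(S) = {0, 1}
FOLLOW(P) = {$}
FOLLOW(Q) = {$}
FOLLOW(S) = {$}
Therefore, FOLLOW(Q) = {$}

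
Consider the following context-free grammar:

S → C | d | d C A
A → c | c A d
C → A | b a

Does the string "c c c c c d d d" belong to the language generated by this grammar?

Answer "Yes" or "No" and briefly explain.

No - no valid derivation exists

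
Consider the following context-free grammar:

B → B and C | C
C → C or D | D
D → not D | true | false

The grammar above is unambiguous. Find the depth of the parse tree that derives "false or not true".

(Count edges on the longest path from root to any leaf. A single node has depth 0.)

4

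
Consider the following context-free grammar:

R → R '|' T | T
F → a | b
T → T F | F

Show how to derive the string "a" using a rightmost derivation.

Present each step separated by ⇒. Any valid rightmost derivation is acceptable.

R ⇒ T ⇒ F ⇒ a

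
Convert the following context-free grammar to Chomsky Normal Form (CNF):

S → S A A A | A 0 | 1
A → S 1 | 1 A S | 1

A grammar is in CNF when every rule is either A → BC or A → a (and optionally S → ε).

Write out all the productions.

T0 → 0; S → 1; T1 → 1; A → 1; S → S X0; X0 → A X1; X1 → A A; S → A T0; A → S T1; A → T1 X2; X2 → A S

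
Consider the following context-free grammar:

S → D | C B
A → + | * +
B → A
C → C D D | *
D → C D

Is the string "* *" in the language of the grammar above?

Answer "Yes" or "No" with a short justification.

No - no valid derivation exists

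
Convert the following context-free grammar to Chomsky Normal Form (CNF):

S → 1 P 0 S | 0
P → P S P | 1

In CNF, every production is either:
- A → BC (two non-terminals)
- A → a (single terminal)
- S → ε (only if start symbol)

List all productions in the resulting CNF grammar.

T1 → 1; T0 → 0; S → 0; P → 1; S → T1 X0; X0 → P X1; X1 → T0 S; P → P X2; X2 → S P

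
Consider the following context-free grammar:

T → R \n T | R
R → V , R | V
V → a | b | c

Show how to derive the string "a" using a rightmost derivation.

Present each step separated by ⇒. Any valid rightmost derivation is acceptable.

T ⇒ R ⇒ V ⇒ a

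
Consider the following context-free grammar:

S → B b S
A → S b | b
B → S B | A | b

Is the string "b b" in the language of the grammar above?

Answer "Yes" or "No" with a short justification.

No - no valid derivation exists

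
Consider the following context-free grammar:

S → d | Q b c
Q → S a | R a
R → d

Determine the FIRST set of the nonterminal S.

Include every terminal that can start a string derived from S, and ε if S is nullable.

We compute FIRST(S) using the standard algorithm.
FIRST(Q) = {d}
FIRST(R) = {d}
FIRST(S) = {d}
Therefore, FIRST(S) = {d}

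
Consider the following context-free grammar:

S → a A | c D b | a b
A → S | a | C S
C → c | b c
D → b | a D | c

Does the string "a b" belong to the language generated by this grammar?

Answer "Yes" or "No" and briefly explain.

Yes - a valid derivation exists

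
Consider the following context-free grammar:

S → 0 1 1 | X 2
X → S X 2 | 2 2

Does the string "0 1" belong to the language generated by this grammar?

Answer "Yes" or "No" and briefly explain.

No - no valid derivation exists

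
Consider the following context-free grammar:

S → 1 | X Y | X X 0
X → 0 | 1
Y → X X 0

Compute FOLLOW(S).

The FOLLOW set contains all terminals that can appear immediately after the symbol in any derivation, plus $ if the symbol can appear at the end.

We compute FOLLOW(S) using the standard algorithm.
FOLLOW(S) starts with {$}.
FIRST(S) = {0, 1}
FIRST(X) = {0, 1}
FIRST(Y) = {0, 1}
FOLLOW(S) = {$}
FOLLOW(X) = {0, 1}
FOLLOW(Y) = {$}
Therefore, FOLLOW(S) = {$}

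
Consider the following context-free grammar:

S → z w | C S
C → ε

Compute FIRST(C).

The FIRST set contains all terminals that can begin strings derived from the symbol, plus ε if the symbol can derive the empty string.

We compute FIRST(C) using the standard algorithm.
FIRST(C) = {ε}
FIRST(S) = {z}
Therefore, FIRST(C) = {ε}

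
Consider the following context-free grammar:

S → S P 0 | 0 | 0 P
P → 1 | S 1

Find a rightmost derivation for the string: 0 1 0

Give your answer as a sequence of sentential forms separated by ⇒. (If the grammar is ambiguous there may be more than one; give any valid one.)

S ⇒ S P 0 ⇒ S 1 0 ⇒ 0 1 0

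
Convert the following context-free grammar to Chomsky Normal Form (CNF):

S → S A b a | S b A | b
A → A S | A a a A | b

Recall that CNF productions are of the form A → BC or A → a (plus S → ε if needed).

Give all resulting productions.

TB → b; TA → a; S → b; A → b; S → S X0; X0 → A X1; X1 → TB TA; S → S X2; X2 → TB A; A → A S; A → A X3; X3 → TA X4; X4 → TA A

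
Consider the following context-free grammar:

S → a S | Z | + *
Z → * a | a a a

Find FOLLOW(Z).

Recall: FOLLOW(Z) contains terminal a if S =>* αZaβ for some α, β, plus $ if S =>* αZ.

We compute FOLLOW(Z) using the standard algorithm.
FOLLOW(S) starts with {$}.
FIRST(S) = {*, +, a}
FIRST(Z) = {*, a}
FOLLOW(S) = {$}
FOLLOW(Z) = {$}
Therefore, FOLLOW(Z) = {$}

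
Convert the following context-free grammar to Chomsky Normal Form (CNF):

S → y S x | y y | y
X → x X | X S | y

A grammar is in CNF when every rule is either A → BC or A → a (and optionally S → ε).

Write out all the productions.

TY → y; TX → x; S → y; X → y; S → TY X0; X0 → S TX; S → TY TY; X → TX X; X → X S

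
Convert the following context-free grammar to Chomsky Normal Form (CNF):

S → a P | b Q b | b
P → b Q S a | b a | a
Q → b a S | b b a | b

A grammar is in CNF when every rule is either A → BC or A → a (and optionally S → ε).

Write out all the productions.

TA → a; TB → b; S → b; P → a; Q → b; S → TA P; S → TB X0; X0 → Q TB; P → TB X1; X1 → Q X2; X2 → S TA; P → TB TA; Q → TB X3; X3 → TA S; Q → TB X4; X4 → TB TA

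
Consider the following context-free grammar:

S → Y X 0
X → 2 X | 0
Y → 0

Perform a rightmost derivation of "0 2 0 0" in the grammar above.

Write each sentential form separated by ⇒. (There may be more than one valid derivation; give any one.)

S ⇒ Y X 0 ⇒ Y 2 X 0 ⇒ Y 2 0 0 ⇒ 0 2 0 0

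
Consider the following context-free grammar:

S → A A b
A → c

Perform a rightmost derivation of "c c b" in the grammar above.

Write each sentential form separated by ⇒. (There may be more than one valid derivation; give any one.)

S ⇒ A A b ⇒ A c b ⇒ c c b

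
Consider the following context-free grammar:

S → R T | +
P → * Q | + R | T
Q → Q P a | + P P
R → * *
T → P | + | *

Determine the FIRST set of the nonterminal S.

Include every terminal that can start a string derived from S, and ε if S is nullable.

We compute FIRST(S) using the standard algorithm.
FIRST(P) = {*, +}
FIRST(Q) = {+}
FIRST(R) = {*}
FIRST(S) = {*, +}
FIRST(T) = {*, +}
Therefore, FIRST(S) = {*, +}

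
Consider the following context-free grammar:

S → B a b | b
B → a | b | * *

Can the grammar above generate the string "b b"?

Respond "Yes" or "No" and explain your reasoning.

No - no valid derivation exists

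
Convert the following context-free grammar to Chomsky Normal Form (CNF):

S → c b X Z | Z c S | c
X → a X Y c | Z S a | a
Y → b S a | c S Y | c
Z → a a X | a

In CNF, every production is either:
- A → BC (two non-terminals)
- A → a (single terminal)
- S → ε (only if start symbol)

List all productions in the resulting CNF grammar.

TC → c; TB → b; S → c; TA → a; X → a; Y → c; Z → a; S → TC X0; X0 → TB X1; X1 → X Z; S → Z X2; X2 → TC S; X → TA X3; X3 → X X4; X4 → Y TC; X → Z X5; X5 → S TA; Y → TB X6; X6 → S TA; Y → TC X7; X7 → S Y; Z → TA X8; X8 → TA X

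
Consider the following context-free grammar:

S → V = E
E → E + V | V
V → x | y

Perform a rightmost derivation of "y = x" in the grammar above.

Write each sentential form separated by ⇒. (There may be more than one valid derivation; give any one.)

S ⇒ V = E ⇒ V = V ⇒ V = x ⇒ y = x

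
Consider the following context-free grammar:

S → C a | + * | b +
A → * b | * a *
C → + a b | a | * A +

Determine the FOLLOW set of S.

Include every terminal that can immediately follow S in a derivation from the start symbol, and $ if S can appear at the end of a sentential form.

We compute FOLLOW(S) using the standard algorithm.
FOLLOW(S) starts with {$}.
FIRST(A) = {*}
FIRST(C) = {*, +, a}
FIRST(S) = {*, +, a, b}
FOLLOW(A) = {+}
FOLLOW(C) = {a}
FOLLOW(S) = {$}
Therefore, FOLLOW(S) = {$}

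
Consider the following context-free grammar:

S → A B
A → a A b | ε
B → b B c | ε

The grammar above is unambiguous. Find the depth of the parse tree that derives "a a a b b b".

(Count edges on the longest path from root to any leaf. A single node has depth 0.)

5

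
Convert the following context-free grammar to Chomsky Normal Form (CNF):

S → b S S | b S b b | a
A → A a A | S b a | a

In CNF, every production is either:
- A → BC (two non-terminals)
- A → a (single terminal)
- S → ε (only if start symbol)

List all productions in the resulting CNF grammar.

TB → b; S → a; TA → a; A → a; S → TB X0; X0 → S S; S → TB X1; X1 → S X2; X2 → TB TB; A → A X3; X3 → TA A; A → S X4; X4 → TB TA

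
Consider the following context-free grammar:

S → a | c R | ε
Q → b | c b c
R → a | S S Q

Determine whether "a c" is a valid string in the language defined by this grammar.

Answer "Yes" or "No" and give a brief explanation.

No - no valid derivation exists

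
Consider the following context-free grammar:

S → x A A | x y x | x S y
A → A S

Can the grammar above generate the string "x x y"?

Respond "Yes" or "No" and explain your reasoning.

No - no valid derivation exists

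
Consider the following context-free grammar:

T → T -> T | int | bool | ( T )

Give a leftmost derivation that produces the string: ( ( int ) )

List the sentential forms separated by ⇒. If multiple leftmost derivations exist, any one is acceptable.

T ⇒ ( T ) ⇒ ( ( T ) ) ⇒ ( ( int ) )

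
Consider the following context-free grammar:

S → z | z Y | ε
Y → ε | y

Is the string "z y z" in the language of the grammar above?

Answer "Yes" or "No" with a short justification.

No - no valid derivation exists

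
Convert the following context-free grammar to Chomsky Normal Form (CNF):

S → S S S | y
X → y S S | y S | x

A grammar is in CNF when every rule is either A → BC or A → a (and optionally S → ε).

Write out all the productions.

S → y; TY → y; X → x; S → S X0; X0 → S S; X → TY X1; X1 → S S; X → TY S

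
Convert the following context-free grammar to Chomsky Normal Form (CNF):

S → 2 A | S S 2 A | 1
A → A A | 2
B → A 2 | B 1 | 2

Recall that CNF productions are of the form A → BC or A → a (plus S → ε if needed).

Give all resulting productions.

T2 → 2; S → 1; A → 2; T1 → 1; B → 2; S → T2 A; S → S X0; X0 → S X1; X1 → T2 A; A → A A; B → A T2; B → B T1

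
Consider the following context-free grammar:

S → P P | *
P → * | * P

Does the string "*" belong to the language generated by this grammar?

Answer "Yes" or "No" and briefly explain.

Yes - a valid derivation exists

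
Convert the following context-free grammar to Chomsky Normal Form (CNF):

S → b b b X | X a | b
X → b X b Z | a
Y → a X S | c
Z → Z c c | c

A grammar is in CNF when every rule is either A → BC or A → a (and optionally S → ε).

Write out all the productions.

TB → b; TA → a; S → b; X → a; Y → c; TC → c; Z → c; S → TB X0; X0 → TB X1; X1 → TB X; S → X TA; X → TB X2; X2 → X X3; X3 → TB Z; Y → TA X4; X4 → X S; Z → Z X5; X5 → TC TC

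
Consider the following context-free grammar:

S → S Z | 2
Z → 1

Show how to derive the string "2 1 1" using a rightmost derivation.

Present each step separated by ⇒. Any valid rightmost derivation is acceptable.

S ⇒ S Z ⇒ S 1 ⇒ S Z 1 ⇒ S 1 1 ⇒ 2 1 1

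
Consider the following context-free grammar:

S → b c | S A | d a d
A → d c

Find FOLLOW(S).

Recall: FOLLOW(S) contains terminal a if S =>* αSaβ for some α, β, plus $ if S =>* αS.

We compute FOLLOW(S) using the standard algorithm.
FOLLOW(S) starts with {$}.
FIRST(A) = {d}
FIRST(S) = {b, d}
FOLLOW(A) = {$, d}
FOLLOW(S) = {$, d}
Therefore, FOLLOW(S) = {$, d}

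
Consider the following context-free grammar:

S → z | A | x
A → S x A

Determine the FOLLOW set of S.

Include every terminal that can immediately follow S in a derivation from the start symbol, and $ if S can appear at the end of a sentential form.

We compute FOLLOW(S) using the standard algorithm.
FOLLOW(S) starts with {$}.
FIRST(A) = {x, z}
FIRST(S) = {x, z}
FOLLOW(A) = {$, x}
FOLLOW(S) = {$, x}
Therefore, FOLLOW(S) = {$, x}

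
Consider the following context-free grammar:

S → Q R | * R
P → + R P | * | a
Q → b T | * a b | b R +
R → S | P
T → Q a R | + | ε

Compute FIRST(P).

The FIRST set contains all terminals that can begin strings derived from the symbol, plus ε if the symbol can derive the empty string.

We compute FIRST(P) using the standard algorithm.
FIRST(P) = {*, +, a}
FIRST(Q) = {*, b}
FIRST(R) = {*, +, a, b}
FIRST(S) = {*, b}
FIRST(T) = {*, +, b, ε}
Therefore, FIRST(P) = {*, +, a}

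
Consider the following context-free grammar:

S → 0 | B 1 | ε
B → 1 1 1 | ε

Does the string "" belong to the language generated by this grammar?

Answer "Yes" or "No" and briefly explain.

Yes - a valid derivation exists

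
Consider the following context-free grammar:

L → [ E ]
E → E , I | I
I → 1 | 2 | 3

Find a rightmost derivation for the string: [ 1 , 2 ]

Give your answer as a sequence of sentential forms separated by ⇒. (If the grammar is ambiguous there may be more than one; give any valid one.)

L ⇒ [ E ] ⇒ [ E , I ] ⇒ [ E , 2 ] ⇒ [ I , 2 ] ⇒ [ 1 , 2 ]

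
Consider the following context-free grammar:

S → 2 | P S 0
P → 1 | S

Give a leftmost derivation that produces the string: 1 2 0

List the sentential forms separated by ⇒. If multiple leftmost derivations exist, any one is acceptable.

S ⇒ P S 0 ⇒ 1 S 0 ⇒ 1 2 0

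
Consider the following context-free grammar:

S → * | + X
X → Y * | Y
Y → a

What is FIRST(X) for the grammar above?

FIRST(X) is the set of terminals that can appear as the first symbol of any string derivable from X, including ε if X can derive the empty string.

We compute FIRST(X) using the standard algorithm.
FIRST(S) = {*, +}
FIRST(X) = {a}
FIRST(Y) = {a}
Therefore, FIRST(X) = {a}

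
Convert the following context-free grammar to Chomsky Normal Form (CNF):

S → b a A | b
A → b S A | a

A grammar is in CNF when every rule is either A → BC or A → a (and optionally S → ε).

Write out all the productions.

TB → b; TA → a; S → b; A → a; S → TB X0; X0 → TA A; A → TB X1; X1 → S A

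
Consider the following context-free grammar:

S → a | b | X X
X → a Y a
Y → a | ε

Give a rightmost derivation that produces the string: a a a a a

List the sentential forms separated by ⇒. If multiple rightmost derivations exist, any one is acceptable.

S ⇒ X X ⇒ X a Y a ⇒ X a a a ⇒ a Y a a a a ⇒ a a a a a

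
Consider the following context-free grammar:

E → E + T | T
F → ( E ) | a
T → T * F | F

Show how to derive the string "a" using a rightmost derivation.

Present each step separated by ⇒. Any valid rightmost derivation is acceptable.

E ⇒ T ⇒ F ⇒ a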